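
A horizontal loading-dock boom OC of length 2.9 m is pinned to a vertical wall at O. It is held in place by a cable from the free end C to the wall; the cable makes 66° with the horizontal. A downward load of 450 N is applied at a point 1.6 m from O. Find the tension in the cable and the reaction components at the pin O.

ΣM about O: T·sin66°·2.9 − 450·1.6 = 0 → T = 720/(2.9·0.913545) = 271.772 ≈ 271.8 N.
ΣF_x = 0: O_x − T·cos66° = 0 → O_x = 271.772 × 0.406737 = 110.5 N.
ΣF_y = 0: O_y + T·sin66° − 450 = 0 → O_y = 450 − 271.772 × 0.913545 = 201.7 N.

T = 271.8 N, O_x = 110.5 N, O_y = 201.7 N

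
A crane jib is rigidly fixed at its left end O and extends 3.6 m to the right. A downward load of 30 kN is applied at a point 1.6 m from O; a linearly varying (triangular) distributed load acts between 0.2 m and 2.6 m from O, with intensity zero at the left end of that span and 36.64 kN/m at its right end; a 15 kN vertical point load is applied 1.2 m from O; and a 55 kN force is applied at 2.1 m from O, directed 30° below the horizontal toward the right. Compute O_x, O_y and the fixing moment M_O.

O_x = -47.63 kN, O_y = 116.5 kN, M_O = 202.9 kN·m

Resultant of the triangular load: ½ × 36.64 × 2.4 = 43.968 kN, acting at 1.8 m from O (one-third of the span from the peak).
ΣF_x = 0: O_x + 55·cos30° = 0 → O_x = -47.63 kN.
ΣF_y = 0: O_y − 30 − ½·36.64·2.4 − 15 − 55·sin30° = 0 → O_y = 116.5 kN.
ΣM about O: M_O − 30·1.6 − (½·36.64·2.4)·1.8 − 15·1.2 − 55·sin30°·2.1 = 0 → M_O = 202.9 kN·m.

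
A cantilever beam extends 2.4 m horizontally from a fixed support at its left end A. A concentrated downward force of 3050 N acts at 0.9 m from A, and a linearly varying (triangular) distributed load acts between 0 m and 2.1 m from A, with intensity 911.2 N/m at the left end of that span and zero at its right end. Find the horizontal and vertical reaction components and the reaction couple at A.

Resultant of the triangular load: ½ × 911.2 × 2.1 = 956.76 N, acting at 0.7 m from A (one-third of the span from the peak).
ΣF_x = 0: A_x = 0.
ΣF_y = 0: A_y − 3050 − ½·911.2·2.1 = 0 → A_y = 4007 N.
ΣM about A: M_A − 3050·0.9 − (½·911.2·2.1)·0.7 = 0 → M_A = 3415 N·m.

A_x = 0, A_y = 4007 N, M_A = 3415 N·m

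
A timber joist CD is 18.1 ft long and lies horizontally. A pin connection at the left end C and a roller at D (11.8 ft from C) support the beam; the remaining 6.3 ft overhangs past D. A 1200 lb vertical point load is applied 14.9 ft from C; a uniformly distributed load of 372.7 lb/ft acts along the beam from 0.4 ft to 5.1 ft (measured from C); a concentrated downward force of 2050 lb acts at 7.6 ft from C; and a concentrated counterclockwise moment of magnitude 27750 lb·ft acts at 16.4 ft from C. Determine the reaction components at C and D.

C_x = 0, C_y = 4110 lb, D_y = 892.1 lb

Resultant of the distributed load: 372.7 × 4.7 = 1751.69 lb at 2.75 ft from C.
Taking moments about C: D_y·11.8 − 1200·14.9 − (372.7·4.7)·2.75 − 2050·7.6 + 27750 = 0 → D_y = 10527.1475/11.8 = 892.131 ≈ 892.1 lb.
ΣF_y = 0: C_y + 892.131 − 1200 − 372.7·4.7 − 2050 = 0 → C_y = 4110 lb.
ΣF_x = 0: no horizontal applied forces, so C_x = 0.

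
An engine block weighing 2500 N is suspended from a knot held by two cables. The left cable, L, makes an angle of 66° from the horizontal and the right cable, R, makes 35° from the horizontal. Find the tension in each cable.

ΣF_x = 0: −T_L·cos66° + T_R·cos35° = 0 → T_R = 0.496534·T_L.
ΣF_y = 0: T_L·sin66° + T_R·sin35° = 2500.
Substitute: T_L·(0.913545 + 0.496534·0.573576) = 2500 → T_L = 2086.21 ≈ 2086 N.
Then T_R = 0.496534 × 2086.21 = 1036 N.

T_L = 2086 N, T_R = 1036 N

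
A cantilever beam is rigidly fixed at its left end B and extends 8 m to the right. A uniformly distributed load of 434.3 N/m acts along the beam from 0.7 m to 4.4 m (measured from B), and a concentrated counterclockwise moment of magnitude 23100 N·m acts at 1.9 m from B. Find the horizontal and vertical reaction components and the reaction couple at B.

B_x = 0, B_y = 1607 N, M_B = -19000 N·m

Resultant of the distributed load: 434.3 × 3.7 = 1606.91 N at 2.55 m from B.
ΣF_x = 0: B_x = 0.
ΣF_y = 0: B_y − 434.3·3.7 = 0 → B_y = 1607 N.
ΣM about B: M_B − (434.3·3.7)·2.55 + 23100 = 0 → M_B = -19000 N·m.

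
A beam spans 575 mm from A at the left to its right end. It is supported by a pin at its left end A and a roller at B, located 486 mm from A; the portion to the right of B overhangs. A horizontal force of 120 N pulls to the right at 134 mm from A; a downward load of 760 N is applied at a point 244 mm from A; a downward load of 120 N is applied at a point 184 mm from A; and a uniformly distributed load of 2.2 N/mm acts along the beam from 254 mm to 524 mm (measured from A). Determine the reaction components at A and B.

Resultant of the distributed load: 2.2 × 270 = 594 N at 389 mm from A.
Moments about A: B_y·486 − 760·244 − 120·184 − (2.2·270)·389 = 0 → B_y = 438586/486 = 902.44 ≈ 902.4 N.
ΣF_y = 0: A_y + 902.44 − 760 − 120 − 2.2·270 = 0 → A_y = 571.6 N.
ΣF_x = 0: A_x + 120 = 0 → A_x = -120.0 N.

A_x = -120.0 N, A_y = 571.6 N, B_y = 902.4 N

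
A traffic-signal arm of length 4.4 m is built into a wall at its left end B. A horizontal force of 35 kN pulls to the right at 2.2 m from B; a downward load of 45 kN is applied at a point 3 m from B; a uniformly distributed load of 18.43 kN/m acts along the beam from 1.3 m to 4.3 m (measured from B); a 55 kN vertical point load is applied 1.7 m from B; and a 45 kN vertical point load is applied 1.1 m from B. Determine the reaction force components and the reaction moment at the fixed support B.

Resultant of the distributed load: 18.43 × 3 = 55.29 kN at 2.8 m from B.
ΣF_x = 0: B_x + 35 = 0 → B_x = -35.00 kN.
ΣF_y = 0: B_y − 45 − 18.43·3 − 55 − 45 = 0 → B_y = 200.3 kN.
ΣM about B: M_B − 45·3 − (18.43·3)·2.8 − 55·1.7 − 45·1.1 = 0 → M_B = 432.8 kN·m.

B_x = -35.00 kN, B_y = 200.3 kN, M_B = 432.8 kN·m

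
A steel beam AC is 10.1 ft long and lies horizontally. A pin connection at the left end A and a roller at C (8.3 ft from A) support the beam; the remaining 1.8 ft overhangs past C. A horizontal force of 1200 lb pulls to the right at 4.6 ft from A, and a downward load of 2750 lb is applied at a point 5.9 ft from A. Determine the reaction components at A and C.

A_x = -1200 lb, A_y = 795.2 lb, C_y = 1955 lb

ΣM about A: C_y·8.3 − 2750·5.9 = 0 → C_y = 16225/8.3 = 1954.82 ≈ 1955 lb.
ΣF_y = 0: A_y + 1954.82 − 2750 = 0 → A_y = 795.2 lb.
ΣF_x = 0: A_x + 1200 = 0 → A_x = -1200 lb.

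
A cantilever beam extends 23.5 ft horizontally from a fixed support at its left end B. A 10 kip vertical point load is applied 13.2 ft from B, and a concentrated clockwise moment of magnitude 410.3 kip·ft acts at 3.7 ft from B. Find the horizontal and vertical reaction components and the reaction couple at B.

ΣF_x = 0: B_x = 0.
ΣF_y = 0: B_y − 10 = 0 → B_y = 10.00 kip.
ΣM about B: M_B − 10·13.2 − 410.3 = 0 → M_B = 542.3 kip·ft.

B_x = 0, B_y = 10.00 kip, M_B = 542.3 kip·ft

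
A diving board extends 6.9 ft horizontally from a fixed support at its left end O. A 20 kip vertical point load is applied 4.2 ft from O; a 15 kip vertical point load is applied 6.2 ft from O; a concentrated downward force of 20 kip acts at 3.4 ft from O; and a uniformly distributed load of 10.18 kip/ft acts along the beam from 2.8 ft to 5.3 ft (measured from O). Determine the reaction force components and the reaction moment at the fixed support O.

Resultant of the distributed load: 10.18 × 2.5 = 25.45 kip at 4.05 ft from O.
ΣF_x = 0: O_x = 0.
ΣF_y = 0: O_y − 20 − 15 − 20 − 10.18·2.5 = 0 → O_y = 80.45 kip.
ΣM about O: M_O − 20·4.2 − 15·6.2 − 20·3.4 − (10.18·2.5)·4.05 = 0 → M_O = 348.1 kip·ft.

O_x = 0, O_y = 80.45 kip, M_O = 348.1 kip·ft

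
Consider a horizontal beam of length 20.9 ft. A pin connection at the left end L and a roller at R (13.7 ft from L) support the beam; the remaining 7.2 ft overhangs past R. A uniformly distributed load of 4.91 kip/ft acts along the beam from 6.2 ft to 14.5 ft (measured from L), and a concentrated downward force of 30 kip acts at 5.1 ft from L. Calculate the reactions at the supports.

L_x = 0, L_y = 28.80 kip, R_y = 41.96 kip

Resultant of the distributed load: 4.91 × 8.3 = 40.753 kip at 10.35 ft from L.
Taking moments about L: R_y·13.7 − (4.91·8.3)·10.35 − 30·5.1 = 0 → R_y = 574.79355/13.7 = 41.9557 ≈ 41.96 kip.
ΣF_y = 0: L_y + 41.9557 − 4.91·8.3 − 30 = 0 → L_y = 28.80 kip.
ΣF_x = 0: no horizontal applied forces, so L_x = 0.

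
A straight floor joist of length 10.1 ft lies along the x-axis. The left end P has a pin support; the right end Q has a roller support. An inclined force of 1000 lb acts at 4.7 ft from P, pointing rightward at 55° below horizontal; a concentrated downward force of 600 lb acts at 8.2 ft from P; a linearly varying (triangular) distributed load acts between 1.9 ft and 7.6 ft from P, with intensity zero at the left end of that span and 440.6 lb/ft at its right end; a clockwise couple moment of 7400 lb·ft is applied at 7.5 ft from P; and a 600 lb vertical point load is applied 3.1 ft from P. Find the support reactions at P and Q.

P_x = -573.6 lb, P_y = 781.0 lb, Q_y = 2494 lb

Resultant of the triangular load: ½ × 440.6 × 5.7 = 1255.71 lb, acting at 5.7 ft from P (one-third of the span from the peak).
ΣM about P: Q_y·10.1 − 1000·sin55°·4.7 − 600·8.2 − (½·440.6·5.7)·5.7 − 7400 − 600·3.1 = 0 → Q_y = 25187.6/10.1 = 2493.82 ≈ 2494 lb.
ΣF_y = 0: P_y + 2493.82 − 1000·sin55° − 600 − ½·440.6·5.7 − 600 = 0 → P_y = 781.0 lb.
ΣF_x = 0: P_x + 1000·cos55° = 0 → P_x = -573.6 lb.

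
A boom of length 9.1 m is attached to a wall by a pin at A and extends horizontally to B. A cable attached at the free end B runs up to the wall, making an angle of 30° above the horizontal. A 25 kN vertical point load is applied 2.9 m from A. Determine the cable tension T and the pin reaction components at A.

T = 15.93 kN, A_x = 13.80 kN, A_y = 17.03 kN

ΣM about A: T·sin30°·9.1 − 25·2.9 = 0 → T = 72.5/(9.1·0.5) = 15.9341 ≈ 15.93 kN.
ΣF_x = 0: A_x − T·cos30° = 0 → A_x = 15.9341 × 0.866025 = 13.80 kN.
ΣF_y = 0: A_y + T·sin30° − 25 = 0 → A_y = 25 − 15.9341 × 0.5 = 17.03 kN.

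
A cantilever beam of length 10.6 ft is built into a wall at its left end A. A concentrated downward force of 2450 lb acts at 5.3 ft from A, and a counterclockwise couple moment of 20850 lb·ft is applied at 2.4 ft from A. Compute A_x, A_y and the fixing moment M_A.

A_x = 0, A_y = 2450 lb, M_A = -7865 lb·ft

ΣF_x = 0: A_x = 0.
ΣF_y = 0: A_y − 2450 = 0 → A_y = 2450 lb.
ΣM about A: M_A − 2450·5.3 + 20850 = 0 → M_A = -7865 lb·ft.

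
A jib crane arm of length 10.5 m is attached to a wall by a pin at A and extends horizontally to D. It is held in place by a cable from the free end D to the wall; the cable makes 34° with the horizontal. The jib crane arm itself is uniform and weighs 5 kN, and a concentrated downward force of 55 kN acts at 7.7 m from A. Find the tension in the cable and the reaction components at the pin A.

T = 76.60 kN, A_x = 63.50 kN, A_y = 17.17 kN

ΣM about A: T·sin34°·10.5 − 5·5.25 − 55·7.7 = 0 → T = 449.75/(10.5·0.559193) = 76.5985 ≈ 76.60 kN.
ΣF_x = 0: A_x − T·cos34° = 0 → A_x = 76.5985 × 0.829038 = 63.50 kN.
ΣF_y = 0: A_y + T·sin34° − 5 − 55 = 0 → A_y = 60 − 76.5985 × 0.559193 = 17.17 kN.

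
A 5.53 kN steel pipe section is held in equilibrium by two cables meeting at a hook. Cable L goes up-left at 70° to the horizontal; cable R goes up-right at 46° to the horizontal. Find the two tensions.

ΣF_x = 0: −T_L·cos70° + T_R·cos46° = 0 → T_R = 0.492357·T_L.
ΣF_y = 0: T_L·sin70° + T_R·sin46° = 5.53.
Substitute: T_L·(0.939693 + 0.492357·0.71934) = 5.53 → T_L = 4.27402 ≈ 4.274 kN.
Then T_R = 0.492357 × 4.27402 = 2.104 kN.

T_L = 4.274 kN, T_R = 2.104 kN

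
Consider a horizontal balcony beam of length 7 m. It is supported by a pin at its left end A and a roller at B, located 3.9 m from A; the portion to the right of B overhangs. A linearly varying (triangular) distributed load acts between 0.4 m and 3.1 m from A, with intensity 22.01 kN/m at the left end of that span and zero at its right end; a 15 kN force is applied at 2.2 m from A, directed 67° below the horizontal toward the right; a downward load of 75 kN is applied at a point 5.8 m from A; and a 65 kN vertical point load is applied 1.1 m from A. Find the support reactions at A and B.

A_x = -5.861 kN, A_y = 35.96 kN, B_y = 147.6 kN

Resultant of the triangular load: ½ × 22.01 × 2.7 = 29.7135 kN, acting at 1.3 m from A (one-third of the span from the peak).
Moments about A: B_y·3.9 − (½·22.01·2.7)·1.3 − 15·sin67°·2.2 − 75·5.8 − 65·1.1 = 0 → B_y = 575.504/3.9 = 147.565 ≈ 147.6 kN.
ΣF_y = 0: A_y + 147.565 − ½·22.01·2.7 − 15·sin67° − 75 − 65 = 0 → A_y = 35.96 kN.
ΣF_x = 0: A_x + 15·cos67° = 0 → A_x = -5.861 kN.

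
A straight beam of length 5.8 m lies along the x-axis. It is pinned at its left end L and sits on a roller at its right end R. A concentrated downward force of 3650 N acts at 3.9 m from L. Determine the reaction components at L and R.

L_x = 0, L_y = 1196 N, R_y = 2454 N

ΣM about L: R_y·5.8 − 3650·3.9 = 0 → R_y = 14235/5.8 = 2454.31 ≈ 2454 N.
ΣF_y = 0: L_y + 2454.31 − 3650 = 0 → L_y = 1196 N.
ΣF_x = 0: no horizontal applied forces, so L_x = 0.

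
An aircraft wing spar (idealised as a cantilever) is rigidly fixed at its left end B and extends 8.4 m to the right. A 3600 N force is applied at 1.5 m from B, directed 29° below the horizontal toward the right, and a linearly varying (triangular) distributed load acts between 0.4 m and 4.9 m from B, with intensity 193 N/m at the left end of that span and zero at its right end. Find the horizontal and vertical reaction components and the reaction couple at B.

B_x = -3149 N, B_y = 2180 N, M_B = 3443 N·m

Resultant of the triangular load: ½ × 193 × 4.5 = 434.25 N, acting at 1.9 m from B (one-third of the span from the peak).
ΣF_x = 0: B_x + 3600·cos29° = 0 → B_x = -3149 N.
ΣF_y = 0: B_y − 3600·sin29° − ½·193·4.5 = 0 → B_y = 2180 N.
ΣM about B: M_B − 3600·sin29°·1.5 − (½·193·4.5)·1.9 = 0 → M_B = 3443 N·m.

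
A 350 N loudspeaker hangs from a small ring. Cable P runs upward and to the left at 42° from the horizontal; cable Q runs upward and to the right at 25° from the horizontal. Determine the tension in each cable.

T_P = 344.6 N, T_Q = 282.6 N

ΣF_x = 0: −T_P·cos42° + T_Q·cos25° = 0 → T_Q = 0.81997·T_P.
ΣF_y = 0: T_P·sin42° + T_Q·sin25° = 350.
Substitute: T_P·(0.669131 + 0.81997·0.422618) = 350 → T_P = 344.602 ≈ 344.6 N.
Then T_Q = 0.81997 × 344.602 = 282.6 N.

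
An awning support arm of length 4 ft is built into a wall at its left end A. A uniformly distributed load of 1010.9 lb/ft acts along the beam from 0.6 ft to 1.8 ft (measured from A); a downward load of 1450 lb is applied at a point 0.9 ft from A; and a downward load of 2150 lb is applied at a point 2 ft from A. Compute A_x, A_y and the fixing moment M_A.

A_x = 0, A_y = 4813 lb, M_A = 7061 lb·ft

Resultant of the distributed load: 1010.9 × 1.2 = 1213.08 lb at 1.2 ft from A.
ΣF_x = 0: A_x = 0.
ΣF_y = 0: A_y − 1010.9·1.2 − 1450 − 2150 = 0 → A_y = 4813 lb.
ΣM about A: M_A − (1010.9·1.2)·1.2 − 1450·0.9 − 2150·2 = 0 → M_A = 7061 lb·ft.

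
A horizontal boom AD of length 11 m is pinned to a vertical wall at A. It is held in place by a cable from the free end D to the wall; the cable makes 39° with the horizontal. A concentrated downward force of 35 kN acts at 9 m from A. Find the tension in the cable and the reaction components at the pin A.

T = 45.50 kN, A_x = 35.36 kN, A_y = 6.364 kN

ΣM about A: T·sin39°·11 − 35·9 = 0 → T = 315/(11·0.62932) = 45.5037 ≈ 45.50 kN.
ΣF_x = 0: A_x − T·cos39° = 0 → A_x = 45.5037 × 0.777146 = 35.36 kN.
ΣF_y = 0: A_y + T·sin39° − 35 = 0 → A_y = 35 − 45.5037 × 0.62932 = 6.364 kN.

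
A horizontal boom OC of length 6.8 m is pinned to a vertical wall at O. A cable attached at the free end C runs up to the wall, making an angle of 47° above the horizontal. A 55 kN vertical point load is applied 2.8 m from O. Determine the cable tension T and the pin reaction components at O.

ΣM about O: T·sin47°·6.8 − 55·2.8 = 0 → T = 154/(6.8·0.731354) = 30.9659 ≈ 30.97 kN.
ΣF_x = 0: O_x − T·cos47° = 0 → O_x = 30.9659 × 0.681998 = 21.12 kN.
ΣF_y = 0: O_y + T·sin47° − 55 = 0 → O_y = 55 − 30.9659 × 0.731354 = 32.35 kN.

T = 30.97 kN, O_x = 21.12 kN, O_y = 32.35 kN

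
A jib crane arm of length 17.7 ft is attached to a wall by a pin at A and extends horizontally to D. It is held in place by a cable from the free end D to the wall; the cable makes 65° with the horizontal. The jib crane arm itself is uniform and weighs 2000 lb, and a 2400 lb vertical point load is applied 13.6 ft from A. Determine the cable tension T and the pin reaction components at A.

T = 3138 lb, A_x = 1326 lb, A_y = 1556 lb

ΣM about A: T·sin65°·17.7 − 2000·8.85 − 2400·13.6 = 0 → T = 50340/(17.7·0.906308) = 3138.08 ≈ 3138 lb.
ΣF_x = 0: A_x − T·cos65° = 0 → A_x = 3138.08 × 0.422618 = 1326 lb.
ΣF_y = 0: A_y + T·sin65° − 2000 − 2400 = 0 → A_y = 4400 − 3138.08 × 0.906308 = 1556 lb.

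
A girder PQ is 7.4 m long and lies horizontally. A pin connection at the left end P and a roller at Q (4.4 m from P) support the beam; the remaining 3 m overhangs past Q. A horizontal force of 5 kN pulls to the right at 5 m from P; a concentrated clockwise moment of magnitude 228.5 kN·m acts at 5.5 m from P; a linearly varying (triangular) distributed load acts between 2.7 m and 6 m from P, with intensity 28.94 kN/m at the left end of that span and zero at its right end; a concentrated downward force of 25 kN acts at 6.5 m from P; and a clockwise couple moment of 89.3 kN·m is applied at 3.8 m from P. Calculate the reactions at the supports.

Resultant of the triangular load: ½ × 28.94 × 3.3 = 47.751 kN, acting at 3.8 m from P (one-third of the span from the peak).
Taking moments about P: Q_y·4.4 − 228.5 − (½·28.94·3.3)·3.8 − 25·6.5 − 89.3 = 0 → Q_y = 661.7538/4.4 = 150.399 ≈ 150.4 kN.
ΣF_y = 0: P_y + 150.399 − ½·28.94·3.3 − 25 = 0 → P_y = -77.65 kN.
ΣF_x = 0: P_x + 5 = 0 → P_x = -5.000 kN.

P_x = -5.000 kN, P_y = -77.65 kN, Q_y = 150.4 kN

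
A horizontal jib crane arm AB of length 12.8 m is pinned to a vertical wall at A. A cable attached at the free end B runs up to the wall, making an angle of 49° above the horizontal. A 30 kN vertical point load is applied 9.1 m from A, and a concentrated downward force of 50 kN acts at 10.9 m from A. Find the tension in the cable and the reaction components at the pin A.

T = 84.68 kN, A_x = 55.55 kN, A_y = 16.09 kN

ΣM about A: T·sin49°·12.8 − 30·9.1 − 50·10.9 = 0 → T = 818/(12.8·0.75471) = 84.6766 ≈ 84.68 kN.
ΣF_x = 0: A_x − T·cos49° = 0 → A_x = 84.6766 × 0.656059 = 55.55 kN.
ΣF_y = 0: A_y + T·sin49° − 30 − 50 = 0 → A_y = 80 − 84.6766 × 0.75471 = 16.09 kN.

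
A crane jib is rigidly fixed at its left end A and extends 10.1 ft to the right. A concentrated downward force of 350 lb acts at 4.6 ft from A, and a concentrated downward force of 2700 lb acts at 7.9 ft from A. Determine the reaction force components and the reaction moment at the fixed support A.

ΣF_x = 0: A_x = 0.
ΣF_y = 0: A_y − 350 − 2700 = 0 → A_y = 3050 lb.
ΣM about A: M_A − 350·4.6 − 2700·7.9 = 0 → M_A = 22940 lb·ft.

A_x = 0, A_y = 3050 lb, M_A = 22940 lb·ft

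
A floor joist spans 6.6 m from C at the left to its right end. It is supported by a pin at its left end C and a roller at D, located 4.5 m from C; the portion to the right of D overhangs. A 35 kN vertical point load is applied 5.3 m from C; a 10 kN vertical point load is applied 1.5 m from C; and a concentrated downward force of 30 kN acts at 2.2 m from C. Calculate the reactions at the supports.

C_x = 0, C_y = 15.78 kN, D_y = 59.22 kN

Moments about C: D_y·4.5 − 35·5.3 − 10·1.5 − 30·2.2 = 0 → D_y = 266.5/4.5 = 59.2222 ≈ 59.22 kN.
ΣF_y = 0: C_y + 59.2222 − 35 − 10 − 30 = 0 → C_y = 15.78 kN.
ΣF_x = 0: no horizontal applied forces, so C_x = 0.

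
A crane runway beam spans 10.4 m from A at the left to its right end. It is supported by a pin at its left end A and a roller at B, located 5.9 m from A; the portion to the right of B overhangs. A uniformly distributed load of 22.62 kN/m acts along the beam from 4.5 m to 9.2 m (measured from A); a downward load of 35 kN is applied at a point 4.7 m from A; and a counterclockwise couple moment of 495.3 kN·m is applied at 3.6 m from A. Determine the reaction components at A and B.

A_x = 0, A_y = 73.95 kN, B_y = 67.36 kN

Resultant of the distributed load: 22.62 × 4.7 = 106.314 kN at 6.85 m from A.
Moments about A: B_y·5.9 − (22.62·4.7)·6.85 − 35·4.7 + 495.3 = 0 → B_y = 397.4509/5.9 = 67.3646 ≈ 67.36 kN.
ΣF_y = 0: A_y + 67.3646 − 22.62·4.7 − 35 = 0 → A_y = 73.95 kN.
ΣF_x = 0: no horizontal applied forces, so A_x = 0.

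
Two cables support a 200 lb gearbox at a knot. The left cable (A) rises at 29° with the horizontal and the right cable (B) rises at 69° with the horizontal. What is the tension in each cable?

ΣF_x = 0: −T_A·cos29° + T_B·cos69° = 0 → T_B = 2.44056·T_A.
ΣF_y = 0: T_A·sin29° + T_B·sin69° = 200.
Substitute: T_A·(0.48481 + 2.44056·0.93358) = 200 → T_A = 72.3781 ≈ 72.38 lb.
Then T_B = 2.44056 × 72.3781 = 176.6 lb.

T_A = 72.38 lb, T_B = 176.6 lb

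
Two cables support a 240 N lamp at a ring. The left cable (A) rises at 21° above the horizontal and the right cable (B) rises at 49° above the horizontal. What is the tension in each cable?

ΣF_x = 0: −T_A·cos21° + T_B·cos49° = 0 → T_B = 1.42301·T_A.
ΣF_y = 0: T_A·sin21° + T_B·sin49° = 240.
Substitute: T_A·(0.358368 + 1.42301·0.75471) = 240 → T_A = 167.559 ≈ 167.6 N.
Then T_B = 1.42301 × 167.559 = 238.4 N.

T_A = 167.6 N, T_B = 238.4 N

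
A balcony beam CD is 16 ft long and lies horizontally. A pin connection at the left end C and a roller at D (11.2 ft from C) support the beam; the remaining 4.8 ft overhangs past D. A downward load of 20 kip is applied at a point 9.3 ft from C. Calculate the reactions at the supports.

C_x = 0, C_y = 3.393 kip, D_y = 16.61 kip

ΣM about C: D_y·11.2 − 20·9.3 = 0 → D_y = 186/11.2 = 16.6071 ≈ 16.61 kip.
ΣF_y = 0: C_y + 16.6071 − 20 = 0 → C_y = 3.393 kip.
ΣF_x = 0: no horizontal applied forces, so C_x = 0.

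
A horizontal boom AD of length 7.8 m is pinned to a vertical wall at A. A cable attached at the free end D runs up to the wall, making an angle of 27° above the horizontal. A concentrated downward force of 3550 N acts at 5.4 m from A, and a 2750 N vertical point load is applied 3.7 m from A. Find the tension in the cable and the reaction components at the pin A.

T = 8287 N, A_x = 7384 N, A_y = 2538 N

ΣM about A: T·sin27°·7.8 − 3550·5.4 − 2750·3.7 = 0 → T = 29345/(7.8·0.45399) = 8286.92 ≈ 8287 N.
ΣF_x = 0: A_x − T·cos27° = 0 → A_x = 8286.92 × 0.891007 = 7384 N.
ΣF_y = 0: A_y + T·sin27° − 3550 − 2750 = 0 → A_y = 6300 − 8286.92 × 0.45399 = 2538 N.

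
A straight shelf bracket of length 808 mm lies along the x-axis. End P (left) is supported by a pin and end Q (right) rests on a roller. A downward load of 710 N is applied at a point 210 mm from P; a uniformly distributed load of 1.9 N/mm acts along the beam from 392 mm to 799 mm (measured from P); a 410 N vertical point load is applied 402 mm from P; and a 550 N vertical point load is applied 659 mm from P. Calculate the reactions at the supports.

P_x = 0, P_y = 1036 N, Q_y = 1407 N

Resultant of the distributed load: 1.9 × 407 = 773.3 N at 595.5 mm from P.
Moments about P: Q_y·808 − 710·210 − (1.9·407)·595.5 − 410·402 − 550·659 = 0 → Q_y = 1136870.15/808 = 1407.02 ≈ 1407 N.
ΣF_y = 0: P_y + 1407.02 − 710 − 1.9·407 − 410 − 550 = 0 → P_y = 1036 N.
ΣF_x = 0: no horizontal applied forces, so P_x = 0.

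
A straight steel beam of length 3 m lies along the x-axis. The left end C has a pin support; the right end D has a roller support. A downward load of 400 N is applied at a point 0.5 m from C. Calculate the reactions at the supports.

C_x = 0, C_y = 333.3 N, D_y = 66.67 N

Taking moments about C: D_y·3 − 400·0.5 = 0 → D_y = 200/3 = 66.6667 ≈ 66.67 N.
ΣF_y = 0: C_y + 66.6667 − 400 = 0 → C_y = 333.3 N.
ΣF_x = 0: no horizontal applied forces, so C_x = 0.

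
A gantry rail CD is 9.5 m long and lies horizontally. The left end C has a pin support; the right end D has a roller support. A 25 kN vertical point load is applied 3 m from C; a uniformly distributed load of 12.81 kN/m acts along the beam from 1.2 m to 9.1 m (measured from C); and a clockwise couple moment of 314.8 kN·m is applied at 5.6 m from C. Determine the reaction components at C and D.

C_x = 0, C_y = 30.31 kN, D_y = 95.89 kN

Resultant of the distributed load: 12.81 × 7.9 = 101.199 kN at 5.15 m from C.
Taking moments about C: D_y·9.5 − 25·3 − (12.81·7.9)·5.15 − 314.8 = 0 → D_y = 910.97485/9.5 = 95.8921 ≈ 95.89 kN.
ΣF_y = 0: C_y + 95.8921 − 25 − 12.81·7.9 = 0 → C_y = 30.31 kN.
ΣF_x = 0: no horizontal applied forces, so C_x = 0.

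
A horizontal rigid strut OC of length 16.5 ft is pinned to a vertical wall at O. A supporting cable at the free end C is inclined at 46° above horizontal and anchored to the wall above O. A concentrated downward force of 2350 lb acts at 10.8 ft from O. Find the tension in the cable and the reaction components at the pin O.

ΣM about O: T·sin46°·16.5 − 2350·10.8 = 0 → T = 25380/(16.5·0.71934) = 2138.32 ≈ 2138 lb.
ΣF_x = 0: O_x − T·cos46° = 0 → O_x = 2138.32 × 0.694658 = 1485 lb.
ΣF_y = 0: O_y + T·sin46° − 2350 = 0 → O_y = 2350 − 2138.32 × 0.71934 = 811.8 lb.

T = 2138 lb, O_x = 1485 lb, O_y = 811.8 lb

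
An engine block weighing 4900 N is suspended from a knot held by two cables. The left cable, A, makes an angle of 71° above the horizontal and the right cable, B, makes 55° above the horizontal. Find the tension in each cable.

ΣF_x = 0: −T_A·cos71° + T_B·cos55° = 0 → T_B = 0.567611·T_A.
ΣF_y = 0: T_A·sin71° + T_B·sin55° = 4900.
Substitute: T_A·(0.945519 + 0.567611·0.819152) = 4900 → T_A = 3474 N.
Then T_B = 0.567611 × 3474 = 1972 N.

T_A = 3474 N, T_B = 1972 N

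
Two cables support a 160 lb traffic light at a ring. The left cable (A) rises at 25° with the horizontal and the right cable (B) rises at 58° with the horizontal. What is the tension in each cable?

T_A = 85.42 lb, T_B = 146.1 lb

ΣF_x = 0: −T_A·cos25° + T_B·cos58° = 0 → T_B = 1.71028·T_A.
ΣF_y = 0: T_A·sin25° + T_B·sin58° = 160.
Substitute: T_A·(0.422618 + 1.71028·0.848048) = 160 → T_A = 85.4237 ≈ 85.42 lb.
Then T_B = 1.71028 × 85.4237 = 146.1 lb.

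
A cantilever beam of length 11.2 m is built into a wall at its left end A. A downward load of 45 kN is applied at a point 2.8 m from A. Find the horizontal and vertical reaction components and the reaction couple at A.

A_x = 0, A_y = 45.00 kN, M_A = 126.0 kN·m

ΣF_x = 0: A_x = 0.
ΣF_y = 0: A_y − 45 = 0 → A_y = 45.00 kN.
ΣM about A: M_A − 45·2.8 = 0 → M_A = 126.0 kN·m.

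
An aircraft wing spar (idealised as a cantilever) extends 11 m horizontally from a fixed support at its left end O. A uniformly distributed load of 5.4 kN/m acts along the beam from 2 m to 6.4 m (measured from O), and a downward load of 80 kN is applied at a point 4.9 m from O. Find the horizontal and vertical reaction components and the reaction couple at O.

Resultant of the distributed load: 5.4 × 4.4 = 23.76 kN at 4.2 m from O.
ΣF_x = 0: O_x = 0.
ΣF_y = 0: O_y − 5.4·4.4 − 80 = 0 → O_y = 103.8 kN.
ΣM about O: M_O − (5.4·4.4)·4.2 − 80·4.9 = 0 → M_O = 491.8 kN·m.

O_x = 0, O_y = 103.8 kN, M_O = 491.8 kN·m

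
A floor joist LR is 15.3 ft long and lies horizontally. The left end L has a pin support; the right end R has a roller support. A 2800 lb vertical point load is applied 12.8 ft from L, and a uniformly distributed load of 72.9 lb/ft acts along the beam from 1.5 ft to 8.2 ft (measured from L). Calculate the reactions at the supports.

Resultant of the distributed load: 72.9 × 6.7 = 488.43 lb at 4.85 ft from L.
Moments about L: R_y·15.3 − 2800·12.8 − (72.9·6.7)·4.85 = 0 → R_y = 38208.8855/15.3 = 2497.31 ≈ 2497 lb.
ΣF_y = 0: L_y + 2497.31 − 2800 − 72.9·6.7 = 0 → L_y = 791.1 lb.
ΣF_x = 0: no horizontal applied forces, so L_x = 0.

L_x = 0, L_y = 791.1 lb, R_y = 2497 lb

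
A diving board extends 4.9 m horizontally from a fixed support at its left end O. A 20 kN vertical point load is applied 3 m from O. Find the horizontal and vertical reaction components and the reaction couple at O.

O_x = 0, O_y = 20.00 kN, M_O = 60.00 kN·m

ΣF_x = 0: O_x = 0.
ΣF_y = 0: O_y − 20 = 0 → O_y = 20.00 kN.
ΣM about O: M_O − 20·3 = 0 → M_O = 60.00 kN·m.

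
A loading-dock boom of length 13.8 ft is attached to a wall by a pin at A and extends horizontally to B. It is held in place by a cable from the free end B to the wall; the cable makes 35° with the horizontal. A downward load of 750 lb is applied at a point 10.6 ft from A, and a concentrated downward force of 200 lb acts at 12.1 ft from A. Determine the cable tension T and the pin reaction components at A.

ΣM about A: T·sin35°·13.8 − 750·10.6 − 200·12.1 = 0 → T = 10370/(13.8·0.573576) = 1310.11 ≈ 1310 lb.
ΣF_x = 0: A_x − T·cos35° = 0 → A_x = 1310.11 × 0.819152 = 1073 lb.
ΣF_y = 0: A_y + T·sin35° − 750 − 200 = 0 → A_y = 950 − 1310.11 × 0.573576 = 198.6 lb.

T = 1310 lb, A_x = 1073 lb, A_y = 198.6 lb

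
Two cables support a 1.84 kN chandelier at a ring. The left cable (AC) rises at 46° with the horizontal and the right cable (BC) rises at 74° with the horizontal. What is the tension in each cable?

ΣF_x = 0: −T_AC·cos46° + T_BC·cos74° = 0 → T_BC = 2.52019·T_AC.
ΣF_y = 0: T_AC·sin46° + T_BC·sin74° = 1.84.
Substitute: T_AC·(0.71934 + 2.52019·0.961262) = 1.84 → T_AC = 0.585632 ≈ 0.5856 kN.
Then T_BC = 2.52019 × 0.585632 = 1.476 kN.

T_AC = 0.5856 kN, T_BC = 1.476 kN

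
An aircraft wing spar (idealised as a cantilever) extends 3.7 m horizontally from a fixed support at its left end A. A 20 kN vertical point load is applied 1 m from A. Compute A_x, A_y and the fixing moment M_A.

A_x = 0, A_y = 20.00 kN, M_A = 20.00 kN·m

ΣF_x = 0: A_x = 0.
ΣF_y = 0: A_y − 20 = 0 → A_y = 20.00 kN.
ΣM about A: M_A − 20·1 = 0 → M_A = 20.00 kN·m.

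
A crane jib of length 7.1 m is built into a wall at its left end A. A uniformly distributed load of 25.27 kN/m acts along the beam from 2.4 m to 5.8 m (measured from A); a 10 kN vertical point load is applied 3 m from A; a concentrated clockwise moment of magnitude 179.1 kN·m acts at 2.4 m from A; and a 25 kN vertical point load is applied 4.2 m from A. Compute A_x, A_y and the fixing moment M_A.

Resultant of the distributed load: 25.27 × 3.4 = 85.918 kN at 4.1 m from A.
ΣF_x = 0: A_x = 0.
ΣF_y = 0: A_y − 25.27·3.4 − 10 − 25 = 0 → A_y = 120.9 kN.
ΣM about A: M_A − (25.27·3.4)·4.1 − 10·3 − 179.1 − 25·4.2 = 0 → M_A = 666.4 kN·m.

A_x = 0, A_y = 120.9 kN, M_A = 666.4 kN·m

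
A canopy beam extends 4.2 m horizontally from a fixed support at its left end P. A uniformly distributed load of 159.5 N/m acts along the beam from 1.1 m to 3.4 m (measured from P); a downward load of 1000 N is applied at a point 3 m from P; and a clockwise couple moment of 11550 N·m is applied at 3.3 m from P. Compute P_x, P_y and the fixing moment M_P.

Resultant of the distributed load: 159.5 × 2.3 = 366.85 N at 2.25 m from P.
ΣF_x = 0: P_x = 0.
ΣF_y = 0: P_y − 159.5·2.3 − 1000 = 0 → P_y = 1367 N.
ΣM about P: M_P − (159.5·2.3)·2.25 − 1000·3 − 11550 = 0 → M_P = 15380 N·m.

P_x = 0, P_y = 1367 N, M_P = 15380 N·m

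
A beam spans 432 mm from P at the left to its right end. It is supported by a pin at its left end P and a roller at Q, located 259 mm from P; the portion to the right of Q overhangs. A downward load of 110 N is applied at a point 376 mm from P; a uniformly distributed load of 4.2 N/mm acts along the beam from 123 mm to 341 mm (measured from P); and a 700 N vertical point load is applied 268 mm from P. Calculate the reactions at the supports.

P_x = 0, P_y = 21.43 N, Q_y = 1704 N

Resultant of the distributed load: 4.2 × 218 = 915.6 N at 232 mm from P.
ΣM about P: Q_y·259 − 110·376 − (4.2·218)·232 − 700·268 = 0 → Q_y = 441379.2/259 = 1704.17 ≈ 1704 N.
ΣF_y = 0: P_y + 1704.17 − 110 − 4.2·218 − 700 = 0 → P_y = 21.43 N.
ΣF_x = 0: no horizontal applied forces, so P_x = 0.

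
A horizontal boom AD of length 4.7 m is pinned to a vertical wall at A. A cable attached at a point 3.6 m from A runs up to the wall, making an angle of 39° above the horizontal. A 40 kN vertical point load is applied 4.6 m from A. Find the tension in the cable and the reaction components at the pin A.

T = 81.22 kN, A_x = 63.12 kN, A_y = -11.11 kN

ΣM about A: T·sin39°·3.6 − 40·4.6 = 0 → T = 184/(3.6·0.62932) = 81.2164 ≈ 81.22 kN.
ΣF_x = 0: A_x − T·cos39° = 0 → A_x = 81.2164 × 0.777146 = 63.12 kN.
ΣF_y = 0: A_y + T·sin39° − 40 = 0 → A_y = 40 − 81.2164 × 0.62932 = -11.11 kN.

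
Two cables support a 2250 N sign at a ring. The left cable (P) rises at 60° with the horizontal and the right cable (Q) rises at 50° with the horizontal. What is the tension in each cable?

T_P = 1539 N, T_Q = 1197 N

ΣF_x = 0: −T_P·cos60° + T_Q·cos50° = 0 → T_Q = 0.777862·T_P.
ΣF_y = 0: T_P·sin60° + T_Q·sin50° = 2250.
Substitute: T_P·(0.866025 + 0.777862·0.766044) = 2250 → T_P = 1539.09 ≈ 1539 N.
Then T_Q = 0.777862 × 1539.09 = 1197 N.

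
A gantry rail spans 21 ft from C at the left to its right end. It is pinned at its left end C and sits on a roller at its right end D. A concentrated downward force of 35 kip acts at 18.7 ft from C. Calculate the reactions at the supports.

Taking moments about C: D_y·21 − 35·18.7 = 0 → D_y = 654.5/21 = 31.1667 ≈ 31.17 kip.
ΣF_y = 0: C_y + 31.1667 − 35 = 0 → C_y = 3.833 kip.
ΣF_x = 0: no horizontal applied forces, so C_x = 0.

C_x = 0, C_y = 3.833 kip, D_y = 31.17 kip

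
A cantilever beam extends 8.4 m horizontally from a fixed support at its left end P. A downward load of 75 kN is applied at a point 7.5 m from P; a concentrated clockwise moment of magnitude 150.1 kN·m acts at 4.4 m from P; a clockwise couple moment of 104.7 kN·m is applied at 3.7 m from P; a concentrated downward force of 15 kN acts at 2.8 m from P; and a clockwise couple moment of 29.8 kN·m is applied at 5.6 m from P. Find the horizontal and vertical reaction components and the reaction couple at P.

P_x = 0, P_y = 90.00 kN, M_P = 889.1 kN·m

ΣF_x = 0: P_x = 0.
ΣF_y = 0: P_y − 75 − 15 = 0 → P_y = 90.00 kN.
ΣM about P: M_P − 75·7.5 − 150.1 − 104.7 − 15·2.8 − 29.8 = 0 → M_P = 889.1 kN·m.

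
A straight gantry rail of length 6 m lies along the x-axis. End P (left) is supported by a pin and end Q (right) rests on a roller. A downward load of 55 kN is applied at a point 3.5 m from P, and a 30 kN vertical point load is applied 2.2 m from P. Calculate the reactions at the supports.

Taking moments about P: Q_y·6 − 55·3.5 − 30·2.2 = 0 → Q_y = 258.5/6 = 43.0833 ≈ 43.08 kN.
ΣF_y = 0: P_y + 43.0833 − 55 − 30 = 0 → P_y = 41.92 kN.
ΣF_x = 0: no horizontal applied forces, so P_x = 0.

P_x = 0, P_y = 41.92 kN, Q_y = 43.08 kN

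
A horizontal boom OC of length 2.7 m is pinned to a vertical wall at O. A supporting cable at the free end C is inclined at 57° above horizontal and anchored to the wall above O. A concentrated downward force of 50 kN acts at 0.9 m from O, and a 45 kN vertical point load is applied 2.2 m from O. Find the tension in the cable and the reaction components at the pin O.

ΣM about O: T·sin57°·2.7 − 50·0.9 − 45·2.2 = 0 → T = 144/(2.7·0.838671) = 63.5927 ≈ 63.59 kN.
ΣF_x = 0: O_x − T·cos57° = 0 → O_x = 63.5927 × 0.544639 = 34.64 kN.
ΣF_y = 0: O_y + T·sin57° − 50 − 45 = 0 → O_y = 95 − 63.5927 × 0.838671 = 41.67 kN.

T = 63.59 kN, O_x = 34.64 kN, O_y = 41.67 kN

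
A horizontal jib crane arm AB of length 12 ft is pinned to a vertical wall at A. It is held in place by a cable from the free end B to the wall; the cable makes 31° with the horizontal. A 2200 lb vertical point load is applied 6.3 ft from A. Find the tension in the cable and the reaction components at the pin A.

T = 2243 lb, A_x = 1922 lb, A_y = 1045 lb

ΣM about A: T·sin31°·12 − 2200·6.3 = 0 → T = 13860/(12·0.515038) = 2242.55 ≈ 2243 lb.
ΣF_x = 0: A_x − T·cos31° = 0 → A_x = 2242.55 × 0.857167 = 1922 lb.
ΣF_y = 0: A_y + T·sin31° − 2200 = 0 → A_y = 2200 − 2242.55 × 0.515038 = 1045 lb.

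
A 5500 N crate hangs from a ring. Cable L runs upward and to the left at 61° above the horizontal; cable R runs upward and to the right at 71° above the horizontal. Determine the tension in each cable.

T_L = 2410 N, T_R = 3588 N

ΣF_x = 0: −T_L·cos61° + T_R·cos71° = 0 → T_R = 1.48912·T_L.
ΣF_y = 0: T_L·sin61° + T_R·sin71° = 5500.
Substitute: T_L·(0.87462 + 1.48912·0.945519) = 5500 → T_L = 2409.52 ≈ 2410 N.
Then T_R = 1.48912 × 2409.52 = 3588 N.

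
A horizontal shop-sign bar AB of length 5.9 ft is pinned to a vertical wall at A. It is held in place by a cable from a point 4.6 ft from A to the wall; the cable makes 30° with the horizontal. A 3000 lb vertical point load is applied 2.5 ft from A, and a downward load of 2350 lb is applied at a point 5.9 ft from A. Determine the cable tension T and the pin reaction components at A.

ΣM about A: T·sin30°·4.6 − 3000·2.5 − 2350·5.9 = 0 → T = 21365/(4.6·0.5) = 9289.13 ≈ 9289 lb.
ΣF_x = 0: A_x − T·cos30° = 0 → A_x = 9289.13 × 0.866025 = 8045 lb.
ΣF_y = 0: A_y + T·sin30° − 3000 − 2350 = 0 → A_y = 5350 − 9289.13 × 0.5 = 705.4 lb.

T = 9289 lb, A_x = 8045 lb, A_y = 705.4 lb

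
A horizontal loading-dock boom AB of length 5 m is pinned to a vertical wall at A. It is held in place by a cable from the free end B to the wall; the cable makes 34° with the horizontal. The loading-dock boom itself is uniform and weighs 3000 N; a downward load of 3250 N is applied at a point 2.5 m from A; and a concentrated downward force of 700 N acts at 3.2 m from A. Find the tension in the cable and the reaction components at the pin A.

ΣM about A: T·sin34°·5 − 3000·2.5 − 3250·2.5 − 700·3.2 = 0 → T = 17865/(5·0.559193) = 6389.56 ≈ 6390 N.
ΣF_x = 0: A_x − T·cos34° = 0 → A_x = 6389.56 × 0.829038 = 5297 N.
ΣF_y = 0: A_y + T·sin34° − 3000 − 3250 − 700 = 0 → A_y = 6950 − 6389.56 × 0.559193 = 3377 N.

T = 6390 N, A_x = 5297 N, A_y = 3377 N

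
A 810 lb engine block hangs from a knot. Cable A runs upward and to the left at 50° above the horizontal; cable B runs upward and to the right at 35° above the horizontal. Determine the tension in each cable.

T_A = 666.0 lb, T_B = 522.6 lb

ΣF_x = 0: −T_A·cos50° + T_B·cos35° = 0 → T_B = 0.784699·T_A.
ΣF_y = 0: T_A·sin50° + T_B·sin35° = 810.
Substitute: T_A·(0.766044 + 0.784699·0.573576) = 810 → T_A = 666.048 ≈ 666.0 lb.
Then T_B = 0.784699 × 666.048 = 522.6 lb.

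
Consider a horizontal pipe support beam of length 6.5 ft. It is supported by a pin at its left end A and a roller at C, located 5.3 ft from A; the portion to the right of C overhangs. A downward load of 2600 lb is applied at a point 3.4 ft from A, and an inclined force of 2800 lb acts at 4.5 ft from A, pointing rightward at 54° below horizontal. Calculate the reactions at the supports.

A_x = -1646 lb, A_y = 1274 lb, C_y = 3591 lb

ΣM about A: C_y·5.3 − 2600·3.4 − 2800·sin54°·4.5 = 0 → C_y = 19033.6/5.3 = 3591.25 ≈ 3591 lb.
ΣF_y = 0: A_y + 3591.25 − 2600 − 2800·sin54° = 0 → A_y = 1274 lb.
ΣF_x = 0: A_x + 2800·cos54° = 0 → A_x = -1646 lb.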